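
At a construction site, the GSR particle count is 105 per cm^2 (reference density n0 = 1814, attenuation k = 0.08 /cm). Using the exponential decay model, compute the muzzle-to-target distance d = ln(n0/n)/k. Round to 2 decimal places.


GSR distance calculation:
n0/n = 1814 / 105 = 17.27619
ln(n0/n) = 2.849329
d = 2.849329 / 0.08 = 35.62 cm

35.62


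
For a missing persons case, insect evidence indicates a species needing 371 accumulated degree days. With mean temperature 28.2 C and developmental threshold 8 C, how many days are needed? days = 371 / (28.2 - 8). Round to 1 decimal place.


Insect development time:
Effective temperature = avg_temp - T_base = 28.2 - 8 = 20.2 C
Days = ADD / effective_temp = 371 / 20.2 = 18.4 days

18.4


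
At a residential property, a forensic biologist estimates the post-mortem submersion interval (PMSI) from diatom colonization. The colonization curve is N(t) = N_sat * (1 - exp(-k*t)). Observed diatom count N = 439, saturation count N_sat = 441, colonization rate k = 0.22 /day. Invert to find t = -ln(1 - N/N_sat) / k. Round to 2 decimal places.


PMSI from diatom colonization curve:
N / N_sat = 439 / 441 = 0.995465
1 - N/N_sat = 0.004535
ln(1 - N/N_sat) = -5.39593
t = -ln(1 - N/N_sat) / k = -(-5.39593) / 0.22 = 24.53 days

24.53


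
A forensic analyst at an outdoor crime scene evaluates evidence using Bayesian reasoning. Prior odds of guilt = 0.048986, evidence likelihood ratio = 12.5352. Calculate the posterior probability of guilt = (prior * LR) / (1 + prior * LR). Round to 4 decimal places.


Bayesian evidence evaluation:
Posterior odds = prior_odds * LR = 0.048986 * 12.5352 = 0.6140493
Posterior probability = posterior_odds / (1 + posterior_odds)
= 0.6140493 / (1 + 0.6140493)
= 0.6140493 / 1.6140493
= 0.3804

0.3804


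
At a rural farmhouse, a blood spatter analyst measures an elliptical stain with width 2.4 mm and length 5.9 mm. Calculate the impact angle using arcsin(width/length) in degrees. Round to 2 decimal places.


Blood spatter impact angle calculation:
width / length = 2.4 / 5.9 = 0.40678
angle = arcsin(0.40678)
angle = 24.00 degrees

24.00


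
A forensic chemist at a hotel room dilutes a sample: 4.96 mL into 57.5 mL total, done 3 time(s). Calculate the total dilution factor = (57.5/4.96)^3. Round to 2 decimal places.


Dilution factor calculation:
Single dilution = V_total / V_sample = 57.5 / 4.96 ≈ 11.592742
Number of dilutions = 3
Total DF = (57.5 / 4.96)^3 (full precision, rounded at the end) = 1557.97

1557.97


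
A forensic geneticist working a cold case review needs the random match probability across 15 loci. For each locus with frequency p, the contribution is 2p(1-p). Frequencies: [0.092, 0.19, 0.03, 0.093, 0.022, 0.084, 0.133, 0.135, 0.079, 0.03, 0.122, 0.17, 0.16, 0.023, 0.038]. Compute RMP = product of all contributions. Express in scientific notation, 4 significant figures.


Computing RMP for 15 loci:
Locus 1: 2 * 0.092 * 0.908 = 0.167072
Locus 2: 2 * 0.19 * 0.81 = 0.3078
Locus 3: 2 * 0.03 * 0.97 = 0.0582
Locus 4: 2 * 0.093 * 0.907 = 0.168702
Locus 5: 2 * 0.022 * 0.978 = 0.043032
Locus 6: 2 * 0.084 * 0.916 = 0.153888
Locus 7: 2 * 0.133 * 0.867 = 0.230622
Locus 8: 2 * 0.135 * 0.865 = 0.23355
Locus 9: 2 * 0.079 * 0.921 = 0.145518
Locus 10: 2 * 0.03 * 0.97 = 0.0582
Locus 11: 2 * 0.122 * 0.878 = 0.214232
Locus 12: 2 * 0.17 * 0.83 = 0.2822
Locus 13: 2 * 0.16 * 0.84 = 0.2688
Locus 14: 2 * 0.023 * 0.977 = 0.044942
Locus 15: 2 * 0.038 * 0.962 = 0.073112
RMP = 8.144e-14

8.144e-14


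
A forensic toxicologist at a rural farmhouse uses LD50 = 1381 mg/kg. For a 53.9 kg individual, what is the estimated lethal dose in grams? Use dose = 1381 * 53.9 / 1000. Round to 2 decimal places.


Lethal dose calculation:
Lethal dose = LD50 * body_weight / 1000
= 1381 * 53.9 / 1000
= 74435.9 / 1000
= 74.44 g

74.44


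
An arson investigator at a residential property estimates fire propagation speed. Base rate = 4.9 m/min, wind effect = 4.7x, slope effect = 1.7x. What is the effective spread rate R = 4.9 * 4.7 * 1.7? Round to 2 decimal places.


Fire spread rate calculation:
R = R0 * wind_factor * slope_factor
= 4.9 * 4.7 * 1.7
= 23.03 * 1.7
= 39.15 m/min

39.15


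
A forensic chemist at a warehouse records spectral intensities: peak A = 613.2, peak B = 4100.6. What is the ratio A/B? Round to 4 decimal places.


Spectral peak ratio:
Peak A = 613.2 counts
Peak B = 4100.6 counts
Ratio = 613.2 / 4100.6 = 0.1495

0.1495


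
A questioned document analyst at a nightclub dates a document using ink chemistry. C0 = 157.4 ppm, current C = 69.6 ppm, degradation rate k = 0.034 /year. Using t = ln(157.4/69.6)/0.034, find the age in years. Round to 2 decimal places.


Document age estimation:
C0/C = 157.4 / 69.6 = 2.261494
ln(C0/C) = 0.816026
t = 0.816026 / 0.034 = 24.00 years

24.00


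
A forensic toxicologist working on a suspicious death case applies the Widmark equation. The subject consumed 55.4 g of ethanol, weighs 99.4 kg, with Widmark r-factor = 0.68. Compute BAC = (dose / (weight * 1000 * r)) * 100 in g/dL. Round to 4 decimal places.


Applying the Widmark formula:
BAC = (dose_g / (body_wt * 1000 * r)) * 100
Denominator = 99.4 * 1000 * 0.68 = 67592
BAC = (55.4 / 67592) * 100
BAC = 0.0820 g/dL

0.0820


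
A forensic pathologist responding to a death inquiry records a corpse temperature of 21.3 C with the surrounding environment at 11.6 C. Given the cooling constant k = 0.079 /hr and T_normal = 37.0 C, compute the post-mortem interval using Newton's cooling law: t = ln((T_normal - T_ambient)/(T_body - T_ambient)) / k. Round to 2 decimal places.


Using Newton's law of cooling:
t = ln((T_normal - T_ambient) / (T_body - T_ambient)) / k
T_normal - T_ambient = 25.4
T_body - T_ambient = 9.7
Ratio = 2.618557
ln(ratio) = 0.962623
t = 0.962623 / 0.079 = 12.19 hours

12.19


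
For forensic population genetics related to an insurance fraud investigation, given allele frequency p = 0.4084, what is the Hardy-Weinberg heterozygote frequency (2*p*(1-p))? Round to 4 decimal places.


Hardy-Weinberg heterozygote frequency:
q = 1 - p = 1 - 0.4084 = 0.5916
2pq = 2 * 0.4084 * 0.5916 = 0.4832

0.4832


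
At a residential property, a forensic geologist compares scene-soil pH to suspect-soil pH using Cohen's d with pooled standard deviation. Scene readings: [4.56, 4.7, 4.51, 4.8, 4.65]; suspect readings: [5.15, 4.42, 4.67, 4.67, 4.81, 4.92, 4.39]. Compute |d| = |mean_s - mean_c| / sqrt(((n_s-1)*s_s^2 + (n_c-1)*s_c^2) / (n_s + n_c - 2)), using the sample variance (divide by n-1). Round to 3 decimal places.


Pooled-variance Cohen's d for soil pH comparison:
Scene mean = 23.22 / 5 = 4.644
Suspect mean = 33.03 / 7 = 4.718571
Scene sample variance s_s^2 = 0.01313
Suspect sample variance s_c^2 = 0.072814
Pooled variance = ((n_s-1)*s_s^2 + (n_c-1)*s_c^2) / (n_s + n_c - 2) = 0.048941
Pooled SD = sqrt(0.048941) = 0.221226
Mean difference = -0.074571
|d| = |-0.074571| / 0.221226 = 0.337

0.337


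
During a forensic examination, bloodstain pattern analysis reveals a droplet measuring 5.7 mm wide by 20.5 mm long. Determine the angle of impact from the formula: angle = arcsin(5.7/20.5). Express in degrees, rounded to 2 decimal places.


Blood spatter impact angle calculation:
width / length = 5.7 / 20.5 = 0.278049
angle = arcsin(0.278049)
angle = 16.14 degrees

16.14


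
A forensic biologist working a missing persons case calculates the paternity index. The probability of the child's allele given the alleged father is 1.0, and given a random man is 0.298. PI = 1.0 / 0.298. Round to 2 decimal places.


Paternity Index calculation:
PI = P(allele|father) / P(allele|random)
PI = 1.0 / 0.298
PI = 3.36

3.36


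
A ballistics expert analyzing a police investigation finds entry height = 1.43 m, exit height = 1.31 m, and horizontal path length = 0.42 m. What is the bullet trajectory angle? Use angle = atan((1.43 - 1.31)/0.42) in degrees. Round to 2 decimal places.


Bullet trajectory angle:
Height difference = 1.43 - 1.31 = 0.12 m
angle = atan(0.12 / 0.42)
angle = atan(0.285714)
angle = 15.95 degrees

15.95


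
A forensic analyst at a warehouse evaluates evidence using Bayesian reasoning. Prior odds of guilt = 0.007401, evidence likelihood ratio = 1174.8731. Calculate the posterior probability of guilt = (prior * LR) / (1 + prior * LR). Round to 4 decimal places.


Bayesian evidence evaluation:
Posterior odds = prior_odds * LR = 0.007401 * 1174.8731 = 8.695236
Posterior probability = posterior_odds / (1 + posterior_odds)
= 8.695236 / (1 + 8.695236)
= 8.695236 / 9.695236
= 0.8969

0.8969


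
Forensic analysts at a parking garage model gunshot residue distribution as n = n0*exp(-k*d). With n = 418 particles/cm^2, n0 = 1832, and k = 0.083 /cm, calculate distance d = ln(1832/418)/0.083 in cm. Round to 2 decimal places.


GSR distance calculation:
n0/n = 1832 / 418 = 4.382775
ln(n0/n) = 1.477682
d = 1.477682 / 0.083 = 17.80 cm

17.80


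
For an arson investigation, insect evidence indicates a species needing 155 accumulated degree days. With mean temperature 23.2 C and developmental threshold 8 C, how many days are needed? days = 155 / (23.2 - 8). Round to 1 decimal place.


Insect development time:
Effective temperature = avg_temp - T_base = 23.2 - 8 = 15.2 C
Days = ADD / effective_temp = 155 / 15.2 = 10.2 days

10.2


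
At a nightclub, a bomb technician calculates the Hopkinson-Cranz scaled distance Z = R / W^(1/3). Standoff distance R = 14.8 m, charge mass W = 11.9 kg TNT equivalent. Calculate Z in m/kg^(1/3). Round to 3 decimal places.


Scaled distance calculation:
W^(1/3) = 11.9^(1/3) = 2.283051
Z = R / W^(1/3) = 14.8 / 2.283051
Z = 6.483 m/kg^(1/3)

6.483


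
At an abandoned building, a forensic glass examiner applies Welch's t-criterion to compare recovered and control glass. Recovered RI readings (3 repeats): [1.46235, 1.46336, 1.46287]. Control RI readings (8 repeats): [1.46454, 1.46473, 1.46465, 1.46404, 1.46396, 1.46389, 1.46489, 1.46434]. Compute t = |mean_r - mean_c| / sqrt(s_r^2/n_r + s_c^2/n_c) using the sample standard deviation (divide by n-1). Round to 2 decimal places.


Welch's t-criterion for glass RI comparison:
Recovered mean = sum / n_r = 4.38858 / 3 = 1.46286
Control mean = sum / n_c = 11.71504 / 8 = 1.46438
Recovered sample variance s_r^2 = 2.551e-07
Control sample variance s_c^2 = 1.44971e-07
Welch SE (unpooled) = sqrt(s_r^2/n_r + s_c^2/n_c) = sqrt(8.50333e-08 + 1.81214e-08) = sqrt(1.03155e-07) = 0.000321178
|mean_r - mean_c| = 0.00152
t = 0.00152 / 0.000321178 = 4.73

4.73


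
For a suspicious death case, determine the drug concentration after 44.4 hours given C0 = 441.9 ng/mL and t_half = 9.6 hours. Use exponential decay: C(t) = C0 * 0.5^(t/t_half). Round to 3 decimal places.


Drug concentration decay:
Number of half-lives = t / t_half = 44.4 / 9.6 = 4.625
Decay factor = 0.5^4.625 = 0.04052624
C(t) = 441.9 * 0.04052624 = 17.909 ng/mL

17.909


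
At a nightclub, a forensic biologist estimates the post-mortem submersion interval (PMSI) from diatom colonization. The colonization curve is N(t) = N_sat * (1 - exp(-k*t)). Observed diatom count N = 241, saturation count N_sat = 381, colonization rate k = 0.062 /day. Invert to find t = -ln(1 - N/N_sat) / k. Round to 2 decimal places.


PMSI from diatom colonization curve:
N / N_sat = 241 / 381 = 0.632546
1 - N/N_sat = 0.367454
ln(1 - N/N_sat) = -1.001157
t = -ln(1 - N/N_sat) / k = -(-1.001157) / 0.062 = 16.15 days

16.15


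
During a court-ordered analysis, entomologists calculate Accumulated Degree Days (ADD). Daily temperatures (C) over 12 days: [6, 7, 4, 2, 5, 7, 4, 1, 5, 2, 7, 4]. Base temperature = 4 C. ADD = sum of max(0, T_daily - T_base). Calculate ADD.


Computing ADD day by day:
Day 1: max(0, 6 - 4) = 2
Day 2: max(0, 7 - 4) = 3
Day 3: max(0, 4 - 4) = 0
Day 4: max(0, 2 - 4) = 0
Day 5: max(0, 5 - 4) = 1
Day 6: max(0, 7 - 4) = 3
Day 7: max(0, 4 - 4) = 0
Day 8: max(0, 1 - 4) = 0
Day 9: max(0, 5 - 4) = 1
Day 10: max(0, 2 - 4) = 0
Day 11: max(0, 7 - 4) = 3
Day 12: max(0, 4 - 4) = 0
Total ADD = 13

13


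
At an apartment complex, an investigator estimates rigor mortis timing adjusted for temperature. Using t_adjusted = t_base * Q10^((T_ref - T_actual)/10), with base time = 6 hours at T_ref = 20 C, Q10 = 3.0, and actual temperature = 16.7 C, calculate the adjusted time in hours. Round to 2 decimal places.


Rigor mortis time adjustment:
Exponent = (T_ref - T_actual) / 10 = (20 - 16.7) / 10 = 0.33
Q10 factor = 3.0^0.33 = 1.43698
t_adjusted = 6 * 1.43698 = 8.62 hours

8.62


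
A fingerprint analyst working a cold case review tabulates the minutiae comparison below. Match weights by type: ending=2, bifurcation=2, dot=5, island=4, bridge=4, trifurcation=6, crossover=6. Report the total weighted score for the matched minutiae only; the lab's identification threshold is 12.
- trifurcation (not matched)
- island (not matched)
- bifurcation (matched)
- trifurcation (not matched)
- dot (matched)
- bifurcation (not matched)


Weighted minutiae match score:
  trifurcation: not matched, +0
  island: not matched, +0
  bifurcation: matched, +2 (running total 2)
  trifurcation: not matched, +0
  dot: matched, +5 (running total 7)
  bifurcation: not matched, +0
Total score = 7
Threshold = 12; verdict = inconclusive

7


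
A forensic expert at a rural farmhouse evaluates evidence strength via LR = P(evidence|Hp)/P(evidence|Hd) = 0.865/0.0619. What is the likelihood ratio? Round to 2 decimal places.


Likelihood ratio calculation:
LR = P(E|Hp) / P(E|Hd)
LR = 0.865 / 0.0619
LR = 13.97

13.97


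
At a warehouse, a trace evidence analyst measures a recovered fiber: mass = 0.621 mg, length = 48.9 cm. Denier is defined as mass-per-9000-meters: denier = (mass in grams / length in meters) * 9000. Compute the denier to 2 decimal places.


Denier calculation:
Mass in grams = 0.621 mg / 1000 = 0.000621 g
Length in meters = 48.9 cm / 100 = 0.489 m
Linear density = mass / length = 0.000621 / 0.489 = 0.00126994 g/m
Denier = (g/m) * 9000 = 0.00126994 * 9000 = 11.43

11.43


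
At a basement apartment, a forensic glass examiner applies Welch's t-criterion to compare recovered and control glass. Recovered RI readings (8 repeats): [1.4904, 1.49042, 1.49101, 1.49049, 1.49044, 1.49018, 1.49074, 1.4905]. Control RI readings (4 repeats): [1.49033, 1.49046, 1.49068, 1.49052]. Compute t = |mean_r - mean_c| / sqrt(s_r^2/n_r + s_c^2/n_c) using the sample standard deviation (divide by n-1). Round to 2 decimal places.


Welch's t-criterion for glass RI comparison:
Recovered mean = sum / n_r = 11.92418 / 8 = 1.4905225
Control mean = sum / n_c = 5.96199 / 4 = 1.4904975
Recovered sample variance s_r^2 = 6.23071e-08
Control sample variance s_c^2 = 2.10917e-08
Welch SE (unpooled) = sqrt(s_r^2/n_r + s_c^2/n_c) = sqrt(7.78839e-09 + 5.27292e-09) = sqrt(1.30613e-08) = 0.000114286
|mean_r - mean_c| = 2.5e-05
t = 2.5e-05 / 0.000114286 = 0.22

0.22


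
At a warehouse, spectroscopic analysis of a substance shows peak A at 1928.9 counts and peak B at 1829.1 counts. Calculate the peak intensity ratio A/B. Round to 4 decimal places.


Spectral peak ratio:
Peak A = 1928.9 counts
Peak B = 1829.1 counts
Ratio = 1928.9 / 1829.1 = 1.0546

1.0546


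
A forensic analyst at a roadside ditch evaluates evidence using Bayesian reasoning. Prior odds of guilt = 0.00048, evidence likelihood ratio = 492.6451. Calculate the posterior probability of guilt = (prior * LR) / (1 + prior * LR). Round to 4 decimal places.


Bayesian evidence evaluation:
Posterior odds = prior_odds * LR = 0.00048 * 492.6451 = 0.2364696
Posterior probability = posterior_odds / (1 + posterior_odds)
= 0.2364696 / (1 + 0.2364696)
= 0.2364696 / 1.2364696
= 0.1912

0.1912


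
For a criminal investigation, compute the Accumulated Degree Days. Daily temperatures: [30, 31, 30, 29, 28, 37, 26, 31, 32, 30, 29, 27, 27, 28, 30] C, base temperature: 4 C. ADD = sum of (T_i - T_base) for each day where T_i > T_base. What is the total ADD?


Computing ADD day by day:
Day 1: max(0, 30 - 4) = 26
Day 2: max(0, 31 - 4) = 27
Day 3: max(0, 30 - 4) = 26
Day 4: max(0, 29 - 4) = 25
Day 5: max(0, 28 - 4) = 24
Day 6: max(0, 37 - 4) = 33
Day 7: max(0, 26 - 4) = 22
Day 8: max(0, 31 - 4) = 27
Day 9: max(0, 32 - 4) = 28
Day 10: max(0, 30 - 4) = 26
Day 11: max(0, 29 - 4) = 25
Day 12: max(0, 27 - 4) = 23
Day 13: max(0, 27 - 4) = 23
Day 14: max(0, 28 - 4) = 24
Day 15: max(0, 30 - 4) = 26
Total ADD = 385

385


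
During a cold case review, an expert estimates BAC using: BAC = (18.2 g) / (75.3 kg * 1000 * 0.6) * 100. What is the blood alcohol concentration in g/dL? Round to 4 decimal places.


Applying the Widmark formula:
BAC = (dose_g / (body_wt * 1000 * r)) * 100
Denominator = 75.3 * 1000 * 0.6 = 45180
BAC = (18.2 / 45180) * 100
BAC = 0.0403 g/dL

0.0403


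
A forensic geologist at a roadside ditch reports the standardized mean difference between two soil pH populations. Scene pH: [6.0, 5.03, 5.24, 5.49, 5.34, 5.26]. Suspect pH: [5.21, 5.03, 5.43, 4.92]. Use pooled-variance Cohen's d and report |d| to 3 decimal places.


Pooled-variance Cohen's d for soil pH comparison:
Scene mean = 32.36 / 6 = 5.393333
Suspect mean = 20.59 / 4 = 5.1475
Scene sample variance s_s^2 = 0.110707
Suspect sample variance s_c^2 = 0.049758
Pooled variance = ((n_s-1)*s_s^2 + (n_c-1)*s_c^2) / (n_s + n_c - 2) = 0.087851
Pooled SD = sqrt(0.087851) = 0.296397
Mean difference = 0.245833
|d| = |0.245833| / 0.296397 = 0.829

0.829


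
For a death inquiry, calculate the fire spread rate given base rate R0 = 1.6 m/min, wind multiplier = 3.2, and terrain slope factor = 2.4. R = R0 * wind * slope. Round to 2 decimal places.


Fire spread rate calculation:
R = R0 * wind_factor * slope_factor
= 1.6 * 3.2 * 2.4
= 5.12 * 2.4
= 12.29 m/min

12.29


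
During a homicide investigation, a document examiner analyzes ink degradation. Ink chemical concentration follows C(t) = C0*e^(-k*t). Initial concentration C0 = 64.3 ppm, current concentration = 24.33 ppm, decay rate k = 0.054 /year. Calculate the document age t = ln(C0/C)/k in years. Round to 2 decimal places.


Document age estimation:
C0/C = 64.3 / 24.33 = 2.642828
ln(C0/C) = 0.97185
t = 0.97185 / 0.054 = 18.00 years

18.00


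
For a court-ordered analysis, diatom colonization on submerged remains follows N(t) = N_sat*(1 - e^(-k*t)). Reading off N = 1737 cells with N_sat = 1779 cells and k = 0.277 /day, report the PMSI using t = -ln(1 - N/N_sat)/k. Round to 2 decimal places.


PMSI from diatom colonization curve:
N / N_sat = 1737 / 1779 = 0.976391
1 - N/N_sat = 0.023609
ln(1 - N/N_sat) = -3.746127
t = -ln(1 - N/N_sat) / k = -(-3.746127) / 0.277 = 13.52 days

13.52


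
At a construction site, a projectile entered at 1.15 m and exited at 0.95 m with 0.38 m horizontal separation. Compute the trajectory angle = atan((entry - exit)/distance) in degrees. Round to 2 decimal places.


Bullet trajectory angle:
Height difference = 1.15 - 0.95 = 0.2 m
angle = atan(0.2 / 0.38)
angle = atan(0.526316)
angle = 27.76 degrees

27.76


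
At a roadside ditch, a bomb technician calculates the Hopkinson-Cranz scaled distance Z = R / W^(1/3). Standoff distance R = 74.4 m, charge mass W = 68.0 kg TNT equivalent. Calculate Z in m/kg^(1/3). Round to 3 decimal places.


Scaled distance calculation:
W^(1/3) = 68.0^(1/3) = 4.081655
Z = R / W^(1/3) = 74.4 / 4.081655
Z = 18.228 m/kg^(1/3)

18.228


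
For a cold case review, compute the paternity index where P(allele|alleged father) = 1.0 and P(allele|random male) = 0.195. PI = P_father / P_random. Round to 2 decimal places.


Paternity Index calculation:
PI = P(allele|father) / P(allele|random)
PI = 1.0 / 0.195
PI = 5.13

5.13


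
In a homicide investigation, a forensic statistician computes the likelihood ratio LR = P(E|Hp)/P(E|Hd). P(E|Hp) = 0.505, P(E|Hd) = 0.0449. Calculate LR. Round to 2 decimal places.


Likelihood ratio calculation:
LR = P(E|Hp) / P(E|Hd)
LR = 0.505 / 0.0449
LR = 11.25

11.25


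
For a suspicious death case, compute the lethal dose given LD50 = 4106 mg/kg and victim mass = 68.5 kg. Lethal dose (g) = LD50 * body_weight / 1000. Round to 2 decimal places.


Lethal dose calculation:
Lethal dose = LD50 * body_weight / 1000
= 4106 * 68.5 / 1000
= 281261 / 1000
= 281.26 g

281.26


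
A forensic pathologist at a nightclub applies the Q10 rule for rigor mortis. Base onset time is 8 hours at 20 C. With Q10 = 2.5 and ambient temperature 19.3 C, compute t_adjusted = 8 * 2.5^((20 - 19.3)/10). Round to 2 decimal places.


Rigor mortis time adjustment:
Exponent = (T_ref - T_actual) / 10 = (20 - 19.3) / 10 = 0.07
Q10 factor = 2.5^0.07 = 1.06624
t_adjusted = 8 * 1.06624 = 8.53 hours

8.53


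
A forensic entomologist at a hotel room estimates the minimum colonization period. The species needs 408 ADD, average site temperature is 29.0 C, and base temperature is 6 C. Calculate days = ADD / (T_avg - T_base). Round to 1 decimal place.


Insect development time:
Effective temperature = avg_temp - T_base = 29.0 - 6 = 23.0 C
Days = ADD / effective_temp = 408 / 23.0 = 17.7 days

17.7


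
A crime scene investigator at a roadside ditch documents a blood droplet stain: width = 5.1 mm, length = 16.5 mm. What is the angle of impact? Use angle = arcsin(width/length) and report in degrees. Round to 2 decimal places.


Blood spatter impact angle calculation:
width / length = 5.1 / 16.5 = 0.309091
angle = arcsin(0.309091)
angle = 18.00 degrees

18.00


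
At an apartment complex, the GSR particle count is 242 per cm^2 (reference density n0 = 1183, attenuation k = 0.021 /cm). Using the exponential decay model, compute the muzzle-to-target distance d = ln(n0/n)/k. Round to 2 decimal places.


GSR distance calculation:
n0/n = 1183 / 242 = 4.88843
ln(n0/n) = 1.586871
d = 1.586871 / 0.021 = 75.57 cm

75.57


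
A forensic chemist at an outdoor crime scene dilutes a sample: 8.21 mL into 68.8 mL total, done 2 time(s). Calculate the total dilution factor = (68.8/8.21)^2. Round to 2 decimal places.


Dilution factor calculation:
Single dilution = V_total / V_sample = 68.8 / 8.21 ≈ 8.380024
Number of dilutions = 2
Total DF = (68.8 / 8.21)^2 (full precision, rounded at the end) = 70.22

70.22


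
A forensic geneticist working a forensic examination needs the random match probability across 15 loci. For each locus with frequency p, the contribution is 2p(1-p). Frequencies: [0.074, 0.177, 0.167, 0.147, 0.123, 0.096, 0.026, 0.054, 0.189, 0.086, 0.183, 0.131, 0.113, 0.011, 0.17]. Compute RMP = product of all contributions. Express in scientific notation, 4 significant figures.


Computing RMP for 15 loci:
Locus 1: 2 * 0.074 * 0.926 = 0.137048
Locus 2: 2 * 0.177 * 0.823 = 0.291342
Locus 3: 2 * 0.167 * 0.833 = 0.278222
Locus 4: 2 * 0.147 * 0.853 = 0.250782
Locus 5: 2 * 0.123 * 0.877 = 0.215742
Locus 6: 2 * 0.096 * 0.904 = 0.173568
Locus 7: 2 * 0.026 * 0.974 = 0.050648
Locus 8: 2 * 0.054 * 0.946 = 0.102168
Locus 9: 2 * 0.189 * 0.811 = 0.306558
Locus 10: 2 * 0.086 * 0.914 = 0.157208
Locus 11: 2 * 0.183 * 0.817 = 0.299022
Locus 12: 2 * 0.131 * 0.869 = 0.227678
Locus 13: 2 * 0.113 * 0.887 = 0.200462
Locus 14: 2 * 0.011 * 0.989 = 0.021758
Locus 15: 2 * 0.17 * 0.83 = 0.2822
RMP = 2.180e-12

2.180e-12


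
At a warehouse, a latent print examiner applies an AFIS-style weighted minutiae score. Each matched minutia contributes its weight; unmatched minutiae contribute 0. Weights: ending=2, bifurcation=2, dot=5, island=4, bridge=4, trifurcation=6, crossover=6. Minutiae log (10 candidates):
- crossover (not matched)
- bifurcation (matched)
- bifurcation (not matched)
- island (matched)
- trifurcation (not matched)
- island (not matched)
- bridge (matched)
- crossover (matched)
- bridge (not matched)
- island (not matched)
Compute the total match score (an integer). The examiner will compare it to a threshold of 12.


Weighted minutiae match score:
  crossover: not matched, +0
  bifurcation: matched, +2 (running total 2)
  bifurcation: not matched, +0
  island: matched, +4 (running total 6)
  trifurcation: not matched, +0
  island: not matched, +0
  bridge: matched, +4 (running total 10)
  crossover: matched, +6 (running total 16)
  bridge: not matched, +0
  island: not matched, +0
Total score = 16
Threshold = 12; verdict = identification

16


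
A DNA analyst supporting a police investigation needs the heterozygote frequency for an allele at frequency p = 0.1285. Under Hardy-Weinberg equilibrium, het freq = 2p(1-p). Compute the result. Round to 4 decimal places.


Hardy-Weinberg heterozygote frequency:
q = 1 - p = 1 - 0.1285 = 0.8715
2pq = 2 * 0.1285 * 0.8715 = 0.2240

0.2240


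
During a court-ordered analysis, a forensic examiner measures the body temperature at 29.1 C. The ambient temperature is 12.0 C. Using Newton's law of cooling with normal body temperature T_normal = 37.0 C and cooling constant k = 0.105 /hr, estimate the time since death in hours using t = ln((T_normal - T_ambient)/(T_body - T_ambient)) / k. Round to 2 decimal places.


Using Newton's law of cooling:
t = ln((T_normal - T_ambient) / (T_body - T_ambient)) / k
T_normal - T_ambient = 25.0
T_body - T_ambient = 17.1
Ratio = 1.461988
ln(ratio) = 0.379797
t = 0.379797 / 0.105 = 3.62 hours

3.62


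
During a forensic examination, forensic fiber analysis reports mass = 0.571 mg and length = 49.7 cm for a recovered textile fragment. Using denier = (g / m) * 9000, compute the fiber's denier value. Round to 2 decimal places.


Denier calculation:
Mass in grams = 0.571 mg / 1000 = 0.000571 g
Length in meters = 49.7 cm / 100 = 0.497 m
Linear density = mass / length = 0.000571 / 0.497 = 0.00114889 g/m
Denier = (g/m) * 9000 = 0.00114889 * 9000 = 10.34

10.34


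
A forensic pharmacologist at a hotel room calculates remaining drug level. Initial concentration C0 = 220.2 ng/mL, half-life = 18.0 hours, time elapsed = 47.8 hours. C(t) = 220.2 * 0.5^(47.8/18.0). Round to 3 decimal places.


Drug concentration decay:
Number of half-lives = t / t_half = 47.8 / 18.0 = 2.655556
Decay factor = 0.5^2.655556 = 0.1587077
C(t) = 220.2 * 0.1587077 = 34.947 ng/mL

34.947


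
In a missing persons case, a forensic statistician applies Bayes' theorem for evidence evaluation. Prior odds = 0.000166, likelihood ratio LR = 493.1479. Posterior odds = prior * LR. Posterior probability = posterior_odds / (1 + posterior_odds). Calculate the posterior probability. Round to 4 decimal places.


Bayesian evidence evaluation:
Posterior odds = prior_odds * LR = 0.000166 * 493.1479 = 0.08186255
Posterior probability = posterior_odds / (1 + posterior_odds)
= 0.08186255 / (1 + 0.08186255)
= 0.08186255 / 1.08186255
= 0.0757

0.0757


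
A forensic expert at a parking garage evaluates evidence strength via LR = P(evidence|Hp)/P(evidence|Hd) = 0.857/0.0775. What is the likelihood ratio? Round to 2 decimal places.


Likelihood ratio calculation:
LR = P(E|Hp) / P(E|Hd)
LR = 0.857 / 0.0775
LR = 11.06

11.06


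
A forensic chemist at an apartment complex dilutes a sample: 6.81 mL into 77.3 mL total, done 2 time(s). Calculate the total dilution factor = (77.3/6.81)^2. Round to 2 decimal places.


Dilution factor calculation:
Single dilution = V_total / V_sample = 77.3 / 6.81 ≈ 11.350954
Number of dilutions = 2
Total DF = (77.3 / 6.81)^2 (full precision, rounded at the end) = 128.84

128.84


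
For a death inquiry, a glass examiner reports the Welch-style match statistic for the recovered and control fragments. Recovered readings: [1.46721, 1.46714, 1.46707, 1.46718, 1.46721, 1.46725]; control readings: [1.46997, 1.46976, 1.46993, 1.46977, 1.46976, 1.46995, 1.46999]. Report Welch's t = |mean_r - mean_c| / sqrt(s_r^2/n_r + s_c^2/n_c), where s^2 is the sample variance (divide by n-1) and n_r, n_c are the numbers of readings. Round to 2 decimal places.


Welch's t-criterion for glass RI comparison:
Recovered mean = sum / n_r = 8.80306 / 6 = 1.4671767
Control mean = sum / n_c = 10.28913 / 7 = 1.4698757
Recovered sample variance s_r^2 = 4.06667e-09
Control sample variance s_c^2 = 1.13952e-08
Welch SE (unpooled) = sqrt(s_r^2/n_r + s_c^2/n_c) = sqrt(6.77778e-10 + 1.62789e-09) = sqrt(2.30567e-09) = 4.80174e-05
|mean_r - mean_c| = 0.00269905
t = 0.00269905 / 4.80174e-05 = 56.21

56.21


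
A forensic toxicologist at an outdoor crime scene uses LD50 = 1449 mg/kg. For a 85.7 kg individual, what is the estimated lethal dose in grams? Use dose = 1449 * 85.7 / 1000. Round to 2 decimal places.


Lethal dose calculation:
Lethal dose = LD50 * body_weight / 1000
= 1449 * 85.7 / 1000
= 124179.3 / 1000
= 124.18 g

124.18


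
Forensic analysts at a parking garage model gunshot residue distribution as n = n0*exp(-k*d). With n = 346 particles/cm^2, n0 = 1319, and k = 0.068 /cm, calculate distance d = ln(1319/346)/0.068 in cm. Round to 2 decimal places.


GSR distance calculation:
n0/n = 1319 / 346 = 3.812139
ln(n0/n) = 1.33819
d = 1.33819 / 0.068 = 19.68 cm

19.68


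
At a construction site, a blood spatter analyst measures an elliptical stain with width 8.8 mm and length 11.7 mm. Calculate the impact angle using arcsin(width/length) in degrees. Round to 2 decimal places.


Blood spatter impact angle calculation:
width / length = 8.8 / 11.7 = 0.752137
angle = arcsin(0.752137)
angle = 48.78 degrees

48.78


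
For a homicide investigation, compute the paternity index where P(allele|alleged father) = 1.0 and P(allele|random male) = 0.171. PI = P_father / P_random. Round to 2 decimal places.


Paternity Index calculation:
PI = P(allele|father) / P(allele|random)
PI = 1.0 / 0.171
PI = 5.85

5.85


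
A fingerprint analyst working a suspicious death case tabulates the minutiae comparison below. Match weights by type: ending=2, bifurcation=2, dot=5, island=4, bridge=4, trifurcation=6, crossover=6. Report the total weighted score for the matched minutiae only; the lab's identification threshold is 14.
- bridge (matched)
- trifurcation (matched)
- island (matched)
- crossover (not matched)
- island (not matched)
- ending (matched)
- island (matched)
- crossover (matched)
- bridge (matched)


Weighted minutiae match score:
  bridge: matched, +4 (running total 4)
  trifurcation: matched, +6 (running total 10)
  island: matched, +4 (running total 14)
  crossover: not matched, +0
  island: not matched, +0
  ending: matched, +2 (running total 16)
  island: matched, +4 (running total 20)
  crossover: matched, +6 (running total 26)
  bridge: matched, +4 (running total 30)
Total score = 30
Threshold = 14; verdict = identification

30


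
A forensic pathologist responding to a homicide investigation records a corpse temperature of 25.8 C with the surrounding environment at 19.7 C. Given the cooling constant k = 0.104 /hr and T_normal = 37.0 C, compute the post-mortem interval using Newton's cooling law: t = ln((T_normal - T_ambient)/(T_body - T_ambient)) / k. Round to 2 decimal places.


Using Newton's law of cooling:
t = ln((T_normal - T_ambient) / (T_body - T_ambient)) / k
T_normal - T_ambient = 17.3
T_body - T_ambient = 6.1
Ratio = 2.836066
ln(ratio) = 1.042418
t = 1.042418 / 0.104 = 10.02 hours

10.02


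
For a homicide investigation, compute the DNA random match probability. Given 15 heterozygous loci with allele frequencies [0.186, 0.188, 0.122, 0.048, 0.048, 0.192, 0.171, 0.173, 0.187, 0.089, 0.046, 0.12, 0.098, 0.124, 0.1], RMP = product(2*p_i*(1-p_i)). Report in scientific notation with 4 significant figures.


Computing RMP for 15 loci:
Locus 1: 2 * 0.186 * 0.814 = 0.302808
Locus 2: 2 * 0.188 * 0.812 = 0.305312
Locus 3: 2 * 0.122 * 0.878 = 0.214232
Locus 4: 2 * 0.048 * 0.952 = 0.091392
Locus 5: 2 * 0.048 * 0.952 = 0.091392
Locus 6: 2 * 0.192 * 0.808 = 0.310272
Locus 7: 2 * 0.171 * 0.829 = 0.283518
Locus 8: 2 * 0.173 * 0.827 = 0.286142
Locus 9: 2 * 0.187 * 0.813 = 0.304062
Locus 10: 2 * 0.089 * 0.911 = 0.162158
Locus 11: 2 * 0.046 * 0.954 = 0.087768
Locus 12: 2 * 0.12 * 0.88 = 0.2112
Locus 13: 2 * 0.098 * 0.902 = 0.176792
Locus 14: 2 * 0.124 * 0.876 = 0.217248
Locus 15: 2 * 0.1 * 0.9 = 0.18
RMP = 2.631e-11

2.631e-11


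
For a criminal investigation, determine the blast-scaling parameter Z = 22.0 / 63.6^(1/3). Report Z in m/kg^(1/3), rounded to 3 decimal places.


Scaled distance calculation:
W^(1/3) = 63.6^(1/3) = 3.991649
Z = R / W^(1/3) = 22.0 / 3.991649
Z = 5.512 m/kg^(1/3)

5.512


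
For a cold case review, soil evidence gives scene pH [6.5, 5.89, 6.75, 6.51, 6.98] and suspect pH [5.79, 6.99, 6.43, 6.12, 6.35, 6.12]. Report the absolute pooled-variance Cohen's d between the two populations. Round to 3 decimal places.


Pooled-variance Cohen's d for soil pH comparison:
Scene mean = 32.63 / 5 = 6.526
Suspect mean = 37.8 / 6 = 6.3
Scene sample variance s_s^2 = 0.16543
Suspect sample variance s_c^2 = 0.16408
Pooled variance = ((n_s-1)*s_s^2 + (n_c-1)*s_c^2) / (n_s + n_c - 2) = 0.16468
Pooled SD = sqrt(0.16468) = 0.405808
Mean difference = 0.226
|d| = |0.226| / 0.405808 = 0.557

0.557


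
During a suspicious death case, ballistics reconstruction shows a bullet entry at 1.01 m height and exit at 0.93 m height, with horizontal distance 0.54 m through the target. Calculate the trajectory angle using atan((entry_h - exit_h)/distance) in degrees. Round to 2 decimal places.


Bullet trajectory angle:
Height difference = 1.01 - 0.93 = 0.08 m
angle = atan(0.08 / 0.54)
angle = atan(0.148148)
angle = 8.43 degrees

8.43


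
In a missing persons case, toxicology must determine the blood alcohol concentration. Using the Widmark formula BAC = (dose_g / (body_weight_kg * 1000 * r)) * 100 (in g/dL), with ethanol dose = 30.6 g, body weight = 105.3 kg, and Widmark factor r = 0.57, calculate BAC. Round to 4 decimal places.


Applying the Widmark formula:
BAC = (dose_g / (body_wt * 1000 * r)) * 100
Denominator = 105.3 * 1000 * 0.57 = 60021
BAC = (30.6 / 60021) * 100
BAC = 0.0510 g/dL

0.0510


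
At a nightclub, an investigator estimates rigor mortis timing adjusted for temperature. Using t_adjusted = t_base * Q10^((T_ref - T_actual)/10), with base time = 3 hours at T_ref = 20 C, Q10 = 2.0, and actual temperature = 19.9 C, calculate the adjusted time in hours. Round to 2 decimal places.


Rigor mortis time adjustment:
Exponent = (T_ref - T_actual) / 10 = (20 - 19.9) / 10 = 0.01
Q10 factor = 2.0^0.01 = 1.00696
t_adjusted = 3 * 1.00696 = 3.02 hours

3.02


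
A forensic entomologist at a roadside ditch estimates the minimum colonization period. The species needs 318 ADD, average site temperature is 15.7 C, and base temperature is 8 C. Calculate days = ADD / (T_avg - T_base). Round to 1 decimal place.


Insect development time:
Effective temperature = avg_temp - T_base = 15.7 - 8 = 7.7 C
Days = ADD / effective_temp = 318 / 7.7 = 41.3 days

41.3


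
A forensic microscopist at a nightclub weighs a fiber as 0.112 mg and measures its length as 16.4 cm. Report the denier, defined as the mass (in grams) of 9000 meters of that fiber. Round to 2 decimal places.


Denier calculation:
Mass in grams = 0.112 mg / 1000 = 0.000112 g
Length in meters = 16.4 cm / 100 = 0.164 m
Linear density = mass / length = 0.000112 / 0.164 = 0.00068293 g/m
Denier = (g/m) * 9000 = 0.00068293 * 9000 = 6.15

6.15


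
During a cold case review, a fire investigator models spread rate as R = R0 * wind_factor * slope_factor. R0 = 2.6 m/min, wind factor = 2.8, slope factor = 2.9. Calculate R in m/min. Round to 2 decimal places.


Fire spread rate calculation:
R = R0 * wind_factor * slope_factor
= 2.6 * 2.8 * 2.9
= 7.28 * 2.9
= 21.11 m/min

21.11


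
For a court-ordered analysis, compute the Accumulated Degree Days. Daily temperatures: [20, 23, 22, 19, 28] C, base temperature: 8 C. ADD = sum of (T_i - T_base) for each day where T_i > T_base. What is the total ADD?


Computing ADD day by day:
Day 1: max(0, 20 - 8) = 12
Day 2: max(0, 23 - 8) = 15
Day 3: max(0, 22 - 8) = 14
Day 4: max(0, 19 - 8) = 11
Day 5: max(0, 28 - 8) = 20
Total ADD = 72

72


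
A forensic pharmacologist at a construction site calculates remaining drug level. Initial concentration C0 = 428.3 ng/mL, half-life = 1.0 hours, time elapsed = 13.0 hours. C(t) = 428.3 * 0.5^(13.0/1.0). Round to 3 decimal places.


Drug concentration decay:
Number of half-lives = t / t_half = 13.0 / 1.0 = 13
Decay factor = 0.5^13 = 0.00012207
C(t) = 428.3 * 0.00012207 = 0.052 ng/mL

0.052


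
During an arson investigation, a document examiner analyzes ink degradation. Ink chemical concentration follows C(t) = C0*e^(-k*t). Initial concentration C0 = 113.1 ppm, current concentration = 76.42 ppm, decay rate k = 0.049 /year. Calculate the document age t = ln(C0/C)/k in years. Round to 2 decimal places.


Document age estimation:
C0/C = 113.1 / 76.42 = 1.479979
ln(C0/C) = 0.392028
t = 0.392028 / 0.049 = 8.00 years

8.00


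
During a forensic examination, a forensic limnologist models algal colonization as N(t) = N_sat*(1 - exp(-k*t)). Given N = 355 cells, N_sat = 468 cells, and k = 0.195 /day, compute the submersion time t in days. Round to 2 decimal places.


PMSI from diatom colonization curve:
N / N_sat = 355 / 468 = 0.758547
1 - N/N_sat = 0.241453
ln(1 - N/N_sat) = -1.42108
t = -ln(1 - N/N_sat) / k = -(-1.42108) / 0.195 = 7.29 days

7.29


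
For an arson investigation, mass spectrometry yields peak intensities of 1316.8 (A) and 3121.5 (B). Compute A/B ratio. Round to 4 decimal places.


Spectral peak ratio:
Peak A = 1316.8 counts
Peak B = 3121.5 counts
Ratio = 1316.8 / 3121.5 = 0.4218

0.4218


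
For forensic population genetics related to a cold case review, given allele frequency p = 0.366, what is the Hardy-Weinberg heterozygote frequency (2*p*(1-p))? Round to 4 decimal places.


Hardy-Weinberg heterozygote frequency:
q = 1 - p = 1 - 0.366 = 0.634
2pq = 2 * 0.366 * 0.634 = 0.4641

0.4641


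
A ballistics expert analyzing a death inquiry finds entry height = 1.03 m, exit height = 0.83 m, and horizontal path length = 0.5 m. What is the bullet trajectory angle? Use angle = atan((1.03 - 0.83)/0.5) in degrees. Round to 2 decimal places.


Bullet trajectory angle:
Height difference = 1.03 - 0.83 = 0.2 m
angle = atan(0.2 / 0.5)
angle = atan(0.4)
angle = 21.80 degrees

21.80


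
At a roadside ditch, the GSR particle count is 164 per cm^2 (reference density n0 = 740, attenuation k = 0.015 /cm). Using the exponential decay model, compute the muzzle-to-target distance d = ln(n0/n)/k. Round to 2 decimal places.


GSR distance calculation:
n0/n = 740 / 164 = 4.512195
ln(n0/n) = 1.506784
d = 1.506784 / 0.015 = 100.45 cm

100.45


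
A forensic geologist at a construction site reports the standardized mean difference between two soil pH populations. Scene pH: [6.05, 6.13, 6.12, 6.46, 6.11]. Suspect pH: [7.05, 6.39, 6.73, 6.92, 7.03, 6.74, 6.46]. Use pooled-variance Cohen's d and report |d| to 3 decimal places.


Pooled-variance Cohen's d for soil pH comparison:
Scene mean = 30.87 / 5 = 6.174
Suspect mean = 47.32 / 7 = 6.76
Scene sample variance s_s^2 = 0.02653
Suspect sample variance s_c^2 = 0.068467
Pooled variance = ((n_s-1)*s_s^2 + (n_c-1)*s_c^2) / (n_s + n_c - 2) = 0.051692
Pooled SD = sqrt(0.051692) = 0.227359
Mean difference = -0.586
|d| = |-0.586| / 0.227359 = 2.577

2.577


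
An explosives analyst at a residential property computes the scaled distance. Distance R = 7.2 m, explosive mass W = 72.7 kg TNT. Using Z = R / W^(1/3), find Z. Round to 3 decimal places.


Scaled distance calculation:
W^(1/3) = 72.7^(1/3) = 4.173606
Z = R / W^(1/3) = 7.2 / 4.173606
Z = 1.725 m/kg^(1/3)

1.725


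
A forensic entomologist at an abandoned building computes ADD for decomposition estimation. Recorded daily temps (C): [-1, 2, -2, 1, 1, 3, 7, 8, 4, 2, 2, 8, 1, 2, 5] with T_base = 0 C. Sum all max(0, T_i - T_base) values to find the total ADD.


Computing ADD day by day:
Day 1: max(0, -1 - 0) = 0
Day 2: max(0, 2 - 0) = 2
Day 3: max(0, -2 - 0) = 0
Day 4: max(0, 1 - 0) = 1
Day 5: max(0, 1 - 0) = 1
Day 6: max(0, 3 - 0) = 3
Day 7: max(0, 7 - 0) = 7
Day 8: max(0, 8 - 0) = 8
Day 9: max(0, 4 - 0) = 4
Day 10: max(0, 2 - 0) = 2
Day 11: max(0, 2 - 0) = 2
Day 12: max(0, 8 - 0) = 8
Day 13: max(0, 1 - 0) = 1
Day 14: max(0, 2 - 0) = 2
Day 15: max(0, 5 - 0) = 5
Total ADD = 46

46
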